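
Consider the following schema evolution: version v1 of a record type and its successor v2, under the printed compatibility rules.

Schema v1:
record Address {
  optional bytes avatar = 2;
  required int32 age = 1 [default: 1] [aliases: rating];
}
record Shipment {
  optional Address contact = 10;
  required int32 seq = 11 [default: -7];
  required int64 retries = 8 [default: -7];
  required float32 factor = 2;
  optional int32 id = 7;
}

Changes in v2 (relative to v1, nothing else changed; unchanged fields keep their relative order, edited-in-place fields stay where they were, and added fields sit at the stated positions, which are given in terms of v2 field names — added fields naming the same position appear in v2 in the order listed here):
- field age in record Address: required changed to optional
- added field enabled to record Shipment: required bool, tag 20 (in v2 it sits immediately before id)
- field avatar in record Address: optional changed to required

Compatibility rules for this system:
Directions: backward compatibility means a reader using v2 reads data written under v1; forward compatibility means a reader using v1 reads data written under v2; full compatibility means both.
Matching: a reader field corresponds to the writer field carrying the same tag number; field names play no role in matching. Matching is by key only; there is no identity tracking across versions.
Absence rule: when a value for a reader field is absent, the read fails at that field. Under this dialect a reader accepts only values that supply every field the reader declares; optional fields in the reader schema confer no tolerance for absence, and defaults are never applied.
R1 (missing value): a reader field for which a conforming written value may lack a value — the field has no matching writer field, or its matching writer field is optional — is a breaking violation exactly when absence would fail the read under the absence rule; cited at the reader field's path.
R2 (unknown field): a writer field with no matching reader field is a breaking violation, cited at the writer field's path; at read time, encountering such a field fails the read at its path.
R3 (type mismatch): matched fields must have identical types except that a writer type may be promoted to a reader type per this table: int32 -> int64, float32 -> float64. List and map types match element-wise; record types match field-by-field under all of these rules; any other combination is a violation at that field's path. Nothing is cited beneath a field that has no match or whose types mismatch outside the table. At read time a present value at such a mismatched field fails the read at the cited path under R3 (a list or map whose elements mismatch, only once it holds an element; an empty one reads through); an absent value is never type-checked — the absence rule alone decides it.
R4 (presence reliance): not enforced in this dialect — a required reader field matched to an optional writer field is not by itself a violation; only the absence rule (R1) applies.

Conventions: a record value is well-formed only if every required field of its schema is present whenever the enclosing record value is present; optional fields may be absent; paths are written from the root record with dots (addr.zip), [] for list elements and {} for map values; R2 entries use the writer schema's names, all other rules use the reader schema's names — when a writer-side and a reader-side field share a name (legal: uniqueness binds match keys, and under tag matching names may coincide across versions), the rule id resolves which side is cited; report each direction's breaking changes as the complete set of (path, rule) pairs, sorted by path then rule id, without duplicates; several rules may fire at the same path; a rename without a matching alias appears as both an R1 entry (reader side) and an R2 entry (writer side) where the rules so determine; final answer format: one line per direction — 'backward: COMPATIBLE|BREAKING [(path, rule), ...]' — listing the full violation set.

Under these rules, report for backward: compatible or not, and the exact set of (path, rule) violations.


the writer's type comes first in each Shipment pair
backward for Shipment (reader v2, writer v1):
  writer optional, Address -> Address: reader contact maps from writer contact
  writer required, int32 -> int32: reader seq maps from writer seq
  writer required, int64 -> int64: reader retries maps from writer retries
  writer required, float32 -> float32: reader factor maps from writer factor
  enabled: no writer-side match
  writer optional, int32 -> int32: reader id maps from writer id
  writer optional, bytes -> bytes: reader contact.avatar maps from writer contact.avatar
  writer required, int32 -> int32: reader contact.age maps from writer contact.age
  violation R1 at contact
  violation R1 at contact.avatar
  violation R1 at enabled
  violation R1 at id
  => backward verdict for Shipment: BREAKING, 4 violation(s)
the other Shipment changes do not affect what is asked:
  field age in record Address: required changed to optional -> its effect on Shipment is confined to the forward direction, not asked
  field avatar in record Address: optional changed to required -> its effect on Shipment is confined to the forward direction, not asked

backward: BREAKING [(contact, R1), (contact.avatar, R1), (enabled, R1), (id, R1)]


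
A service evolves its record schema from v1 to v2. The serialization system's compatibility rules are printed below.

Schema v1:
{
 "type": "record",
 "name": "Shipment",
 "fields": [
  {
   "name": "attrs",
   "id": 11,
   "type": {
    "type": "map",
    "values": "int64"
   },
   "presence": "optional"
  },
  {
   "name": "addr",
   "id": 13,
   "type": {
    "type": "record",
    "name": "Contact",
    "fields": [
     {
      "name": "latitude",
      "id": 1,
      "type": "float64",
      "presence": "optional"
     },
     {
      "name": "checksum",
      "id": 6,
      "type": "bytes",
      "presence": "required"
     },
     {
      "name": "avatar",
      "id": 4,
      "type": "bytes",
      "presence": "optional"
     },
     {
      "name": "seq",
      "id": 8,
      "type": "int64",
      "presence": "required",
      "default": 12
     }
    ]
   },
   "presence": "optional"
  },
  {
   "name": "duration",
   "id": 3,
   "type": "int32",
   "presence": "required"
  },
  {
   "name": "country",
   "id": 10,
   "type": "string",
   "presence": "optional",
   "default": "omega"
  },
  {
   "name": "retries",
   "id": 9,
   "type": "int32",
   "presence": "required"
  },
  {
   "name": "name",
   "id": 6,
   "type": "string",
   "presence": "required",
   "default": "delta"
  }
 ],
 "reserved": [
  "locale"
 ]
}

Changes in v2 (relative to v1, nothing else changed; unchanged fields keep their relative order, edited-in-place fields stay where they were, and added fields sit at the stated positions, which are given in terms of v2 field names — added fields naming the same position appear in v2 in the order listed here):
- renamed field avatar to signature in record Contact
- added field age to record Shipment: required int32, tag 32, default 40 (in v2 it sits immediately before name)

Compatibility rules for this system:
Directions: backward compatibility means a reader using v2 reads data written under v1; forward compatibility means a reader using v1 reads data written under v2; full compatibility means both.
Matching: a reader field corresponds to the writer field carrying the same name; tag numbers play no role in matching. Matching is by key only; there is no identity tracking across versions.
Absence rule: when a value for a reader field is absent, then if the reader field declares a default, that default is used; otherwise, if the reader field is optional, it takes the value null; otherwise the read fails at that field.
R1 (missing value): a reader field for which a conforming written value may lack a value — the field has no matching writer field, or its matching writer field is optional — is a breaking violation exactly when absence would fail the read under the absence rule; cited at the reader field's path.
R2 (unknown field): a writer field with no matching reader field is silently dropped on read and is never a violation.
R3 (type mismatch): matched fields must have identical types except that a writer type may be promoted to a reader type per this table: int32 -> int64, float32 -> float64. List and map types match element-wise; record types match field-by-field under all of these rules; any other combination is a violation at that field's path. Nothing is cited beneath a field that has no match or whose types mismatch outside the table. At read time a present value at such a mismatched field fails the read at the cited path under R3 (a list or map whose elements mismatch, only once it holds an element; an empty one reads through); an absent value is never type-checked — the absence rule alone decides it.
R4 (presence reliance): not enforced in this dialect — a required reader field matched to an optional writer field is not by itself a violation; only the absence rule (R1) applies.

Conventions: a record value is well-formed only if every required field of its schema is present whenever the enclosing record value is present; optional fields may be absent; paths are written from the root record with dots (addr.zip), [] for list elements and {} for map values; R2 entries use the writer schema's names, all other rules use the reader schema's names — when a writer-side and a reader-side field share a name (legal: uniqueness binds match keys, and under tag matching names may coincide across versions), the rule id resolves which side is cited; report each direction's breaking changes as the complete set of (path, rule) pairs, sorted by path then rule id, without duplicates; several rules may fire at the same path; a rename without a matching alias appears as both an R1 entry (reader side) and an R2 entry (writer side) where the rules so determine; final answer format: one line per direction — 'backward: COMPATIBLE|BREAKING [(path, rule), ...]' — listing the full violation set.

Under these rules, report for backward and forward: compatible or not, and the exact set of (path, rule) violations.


backward: COMPATIBLE []; forward: COMPATIBLE []

each type pair in Shipment: writer, then reader
backward on Shipment — v2 reading data written by v1:
  attrs <- attrs (map<string, int64> -> map<string, int64>, writer optional)
  addr <- addr (Contact -> Contact, writer optional)
  duration <- duration (int32 -> int32, writer required)
  country <- country (string -> string, writer optional)
  retries <- retries (int32 -> int32, writer required)
  age: no writer-side match
  name <- name (string -> string, writer required)
  addr.latitude <- addr.latitude (float64 -> float64, writer optional)
  addr.checksum <- addr.checksum (bytes -> bytes, writer required)
  addr.signature: no writer-side match
  addr.seq <- addr.seq (int64 -> int64, writer required)
  writer addr.avatar: unknown to reader
  => backward verdict for Shipment: COMPATIBLE, no violations
forward on Shipment — v1 reading data written by v2:
  attrs <- attrs (map<string, int64> -> map<string, int64>, writer optional)
  addr <- addr (Contact -> Contact, writer optional)
  duration <- duration (int32 -> int32, writer required)
  country <- country (string -> string, writer optional)
  retries <- retries (int32 -> int32, writer required)
  name <- name (string -> string, writer required)
  writer age: unknown to reader
  addr.latitude <- addr.latitude (float64 -> float64, writer optional)
  addr.checksum <- addr.checksum (bytes -> bytes, writer required)
  addr.avatar: no writer-side match
  addr.seq <- addr.seq (int64 -> int64, writer required)
  writer addr.signature: unknown to reader
  => forward verdict for Shipment: COMPATIBLE, no violations


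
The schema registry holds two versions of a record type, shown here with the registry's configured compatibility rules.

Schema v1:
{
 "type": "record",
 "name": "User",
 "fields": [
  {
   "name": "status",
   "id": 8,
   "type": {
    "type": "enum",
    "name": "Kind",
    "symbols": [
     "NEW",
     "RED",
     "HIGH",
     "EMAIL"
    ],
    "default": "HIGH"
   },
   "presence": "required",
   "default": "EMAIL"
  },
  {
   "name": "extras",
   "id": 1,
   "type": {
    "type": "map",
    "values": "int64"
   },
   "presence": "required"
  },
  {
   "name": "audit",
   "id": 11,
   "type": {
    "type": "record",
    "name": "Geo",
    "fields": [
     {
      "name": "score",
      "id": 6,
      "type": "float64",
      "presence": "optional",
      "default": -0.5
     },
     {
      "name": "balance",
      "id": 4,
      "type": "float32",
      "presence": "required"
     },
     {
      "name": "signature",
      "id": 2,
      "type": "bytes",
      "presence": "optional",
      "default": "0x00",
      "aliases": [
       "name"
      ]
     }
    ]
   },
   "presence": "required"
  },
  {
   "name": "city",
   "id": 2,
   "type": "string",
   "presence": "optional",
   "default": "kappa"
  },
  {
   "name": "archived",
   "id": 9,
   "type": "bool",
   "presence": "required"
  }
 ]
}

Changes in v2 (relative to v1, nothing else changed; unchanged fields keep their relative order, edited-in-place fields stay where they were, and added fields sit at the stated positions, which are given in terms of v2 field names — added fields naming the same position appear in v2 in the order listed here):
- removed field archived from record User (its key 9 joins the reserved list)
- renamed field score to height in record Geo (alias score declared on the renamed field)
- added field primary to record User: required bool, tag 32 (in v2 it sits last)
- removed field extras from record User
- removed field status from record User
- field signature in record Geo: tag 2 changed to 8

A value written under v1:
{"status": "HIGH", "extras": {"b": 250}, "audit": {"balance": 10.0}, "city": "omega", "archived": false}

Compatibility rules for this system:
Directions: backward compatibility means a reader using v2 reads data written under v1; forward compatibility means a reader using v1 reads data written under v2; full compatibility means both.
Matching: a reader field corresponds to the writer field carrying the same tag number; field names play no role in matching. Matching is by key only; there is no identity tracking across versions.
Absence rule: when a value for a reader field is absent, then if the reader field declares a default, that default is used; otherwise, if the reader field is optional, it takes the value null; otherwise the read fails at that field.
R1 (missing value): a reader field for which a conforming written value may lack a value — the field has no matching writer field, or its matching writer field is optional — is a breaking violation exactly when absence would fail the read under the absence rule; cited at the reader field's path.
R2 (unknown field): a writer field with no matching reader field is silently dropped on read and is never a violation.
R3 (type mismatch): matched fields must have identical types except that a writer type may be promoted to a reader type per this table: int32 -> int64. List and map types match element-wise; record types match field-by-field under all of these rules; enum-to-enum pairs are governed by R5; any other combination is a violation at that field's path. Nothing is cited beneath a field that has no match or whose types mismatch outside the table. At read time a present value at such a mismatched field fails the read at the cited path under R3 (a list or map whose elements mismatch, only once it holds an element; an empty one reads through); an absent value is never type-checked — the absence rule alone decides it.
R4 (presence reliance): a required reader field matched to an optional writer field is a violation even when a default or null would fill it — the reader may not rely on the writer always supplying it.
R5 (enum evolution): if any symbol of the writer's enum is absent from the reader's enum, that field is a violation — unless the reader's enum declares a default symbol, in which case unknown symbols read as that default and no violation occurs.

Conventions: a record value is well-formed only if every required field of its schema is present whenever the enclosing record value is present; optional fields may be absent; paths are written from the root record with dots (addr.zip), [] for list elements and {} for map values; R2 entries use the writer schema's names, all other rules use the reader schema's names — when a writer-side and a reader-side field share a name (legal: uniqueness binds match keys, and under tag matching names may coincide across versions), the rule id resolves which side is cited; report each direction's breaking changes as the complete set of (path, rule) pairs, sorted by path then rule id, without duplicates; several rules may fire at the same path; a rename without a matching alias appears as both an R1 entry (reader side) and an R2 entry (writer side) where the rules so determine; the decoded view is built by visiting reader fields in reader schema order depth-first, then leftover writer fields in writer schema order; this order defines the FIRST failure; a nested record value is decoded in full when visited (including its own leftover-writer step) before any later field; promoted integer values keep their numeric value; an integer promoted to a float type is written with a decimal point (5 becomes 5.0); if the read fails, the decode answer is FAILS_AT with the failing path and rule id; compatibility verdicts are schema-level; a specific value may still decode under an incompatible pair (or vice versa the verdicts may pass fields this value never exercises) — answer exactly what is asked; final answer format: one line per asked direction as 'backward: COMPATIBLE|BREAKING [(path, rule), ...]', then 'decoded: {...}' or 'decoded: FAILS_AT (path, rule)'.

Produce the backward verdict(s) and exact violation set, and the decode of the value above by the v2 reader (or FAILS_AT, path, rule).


the writer's type comes first in each User pair
backward for User (reader v2, writer v1):
  audit: paired with writer audit (Geo -> Geo; writer required)
  city: paired with writer city (string -> string; writer optional)
  primary has no writer counterpart
  writer status: unknown to reader
  writer extras: unknown to reader
  writer archived: unknown to reader
  audit.height: paired with writer audit.score (float64 -> float64; writer optional)
  audit.balance: paired with writer audit.balance (float32 -> float32; writer required)
  audit.signature has no writer counterpart
  writer audit.signature: unknown to reader
  R1 fires at primary
  => 1 violation(s): backward is BREAKING for User
decode (reader v2):
  audit.height := -0.5 (absent -> default)
  audit.balance := 10.0
  audit.signature := 0x00 (absent -> default)
  city := "omega"
  read fails at primary under R1 (no fill)
  => FAILS_AT (primary, R1)
the rest of the User diff is inert for this question:
  removed field archived from record User (its key 9 joins the reserved list) -> its effect on User is confined to the forward direction, not asked
  renamed field score to height in record Geo (alias score declared on the renamed field) -> fires no rule on User, leaving the asked answer as it is
  removed field extras from record User -> its effect on User is confined to the forward direction, not asked
  removed field status from record User -> fires no rule on User, leaving the asked answer as it is
  field signature in record Geo: tag 2 changed to 8 -> fires no rule on User, leaving the asked answer as it is

backward: BREAKING [(primary, R1)]; decoded: FAILS_AT (primary, R1)


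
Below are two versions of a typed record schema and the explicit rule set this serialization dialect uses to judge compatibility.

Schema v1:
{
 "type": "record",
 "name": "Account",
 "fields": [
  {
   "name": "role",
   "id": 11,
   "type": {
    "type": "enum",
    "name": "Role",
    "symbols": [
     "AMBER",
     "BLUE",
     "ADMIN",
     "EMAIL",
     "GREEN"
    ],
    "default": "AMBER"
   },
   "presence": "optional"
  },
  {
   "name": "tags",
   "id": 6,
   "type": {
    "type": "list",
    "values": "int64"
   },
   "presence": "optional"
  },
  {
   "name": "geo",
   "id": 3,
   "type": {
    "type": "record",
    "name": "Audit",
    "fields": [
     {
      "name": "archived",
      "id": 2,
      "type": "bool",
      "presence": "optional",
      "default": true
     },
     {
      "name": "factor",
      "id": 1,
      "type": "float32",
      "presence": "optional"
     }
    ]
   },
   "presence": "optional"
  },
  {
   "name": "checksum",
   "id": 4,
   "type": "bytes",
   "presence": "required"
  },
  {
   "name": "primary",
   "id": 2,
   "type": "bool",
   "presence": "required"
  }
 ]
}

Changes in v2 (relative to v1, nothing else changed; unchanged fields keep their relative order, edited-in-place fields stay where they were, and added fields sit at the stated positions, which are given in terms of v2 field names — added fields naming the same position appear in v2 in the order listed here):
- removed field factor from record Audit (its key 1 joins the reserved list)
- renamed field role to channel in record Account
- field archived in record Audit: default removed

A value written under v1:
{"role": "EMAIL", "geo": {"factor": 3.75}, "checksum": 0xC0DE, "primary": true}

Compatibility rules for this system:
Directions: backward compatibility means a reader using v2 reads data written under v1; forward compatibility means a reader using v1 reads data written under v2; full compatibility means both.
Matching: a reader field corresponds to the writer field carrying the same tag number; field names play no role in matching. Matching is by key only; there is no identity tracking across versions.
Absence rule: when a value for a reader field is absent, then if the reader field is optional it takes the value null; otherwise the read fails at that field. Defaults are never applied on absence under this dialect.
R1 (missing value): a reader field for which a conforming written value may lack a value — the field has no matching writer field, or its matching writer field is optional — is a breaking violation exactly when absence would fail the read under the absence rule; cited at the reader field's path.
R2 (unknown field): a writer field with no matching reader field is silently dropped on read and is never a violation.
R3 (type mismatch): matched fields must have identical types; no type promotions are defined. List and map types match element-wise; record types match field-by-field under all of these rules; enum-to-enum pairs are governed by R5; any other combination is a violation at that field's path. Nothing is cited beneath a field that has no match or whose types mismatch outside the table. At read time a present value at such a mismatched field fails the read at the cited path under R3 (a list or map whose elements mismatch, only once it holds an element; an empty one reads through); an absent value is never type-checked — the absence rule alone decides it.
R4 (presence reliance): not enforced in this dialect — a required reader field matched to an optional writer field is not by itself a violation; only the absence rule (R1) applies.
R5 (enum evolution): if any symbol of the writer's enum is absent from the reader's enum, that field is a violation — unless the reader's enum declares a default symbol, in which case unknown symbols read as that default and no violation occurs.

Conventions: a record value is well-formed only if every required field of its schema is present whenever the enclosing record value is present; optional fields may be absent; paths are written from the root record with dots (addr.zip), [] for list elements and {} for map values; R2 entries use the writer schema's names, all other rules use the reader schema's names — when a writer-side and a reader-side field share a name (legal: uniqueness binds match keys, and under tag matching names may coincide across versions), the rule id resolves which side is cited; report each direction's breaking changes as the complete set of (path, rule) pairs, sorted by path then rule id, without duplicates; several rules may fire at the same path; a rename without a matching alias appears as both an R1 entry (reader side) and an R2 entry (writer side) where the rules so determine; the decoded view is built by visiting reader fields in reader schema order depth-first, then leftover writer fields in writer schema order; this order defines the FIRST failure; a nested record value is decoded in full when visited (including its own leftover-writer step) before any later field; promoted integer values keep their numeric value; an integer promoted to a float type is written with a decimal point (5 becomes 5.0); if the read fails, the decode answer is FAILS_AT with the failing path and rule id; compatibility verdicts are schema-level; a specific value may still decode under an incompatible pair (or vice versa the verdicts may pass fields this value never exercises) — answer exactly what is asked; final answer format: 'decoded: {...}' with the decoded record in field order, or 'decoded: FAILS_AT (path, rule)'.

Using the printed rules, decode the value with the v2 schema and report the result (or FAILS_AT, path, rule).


decoded: {"channel": "EMAIL", "tags": null, "geo": {"archived": null}, "checksum": 0xC0DE, "primary": true}

in Account below, arrows point writer -> reader
migrating the Account value to v2:
  channel := "EMAIL" (from writer role)
  tags := null (absent, optional -> null)
  geo.archived := null (absent, optional -> null)
  writer geo.factor: unknown -> dropped
  checksum := 0xC0DE
  primary := true
  => decoded: {"channel": "EMAIL", "tags": null, "geo": {"archived": null}, "checksum": 0xC0DE, "primary": true}
remaining Account differences; none change what is asked:
  field archived in record Audit: default removed -> triggers nothing under the printed rules; the Account answer is the same either way


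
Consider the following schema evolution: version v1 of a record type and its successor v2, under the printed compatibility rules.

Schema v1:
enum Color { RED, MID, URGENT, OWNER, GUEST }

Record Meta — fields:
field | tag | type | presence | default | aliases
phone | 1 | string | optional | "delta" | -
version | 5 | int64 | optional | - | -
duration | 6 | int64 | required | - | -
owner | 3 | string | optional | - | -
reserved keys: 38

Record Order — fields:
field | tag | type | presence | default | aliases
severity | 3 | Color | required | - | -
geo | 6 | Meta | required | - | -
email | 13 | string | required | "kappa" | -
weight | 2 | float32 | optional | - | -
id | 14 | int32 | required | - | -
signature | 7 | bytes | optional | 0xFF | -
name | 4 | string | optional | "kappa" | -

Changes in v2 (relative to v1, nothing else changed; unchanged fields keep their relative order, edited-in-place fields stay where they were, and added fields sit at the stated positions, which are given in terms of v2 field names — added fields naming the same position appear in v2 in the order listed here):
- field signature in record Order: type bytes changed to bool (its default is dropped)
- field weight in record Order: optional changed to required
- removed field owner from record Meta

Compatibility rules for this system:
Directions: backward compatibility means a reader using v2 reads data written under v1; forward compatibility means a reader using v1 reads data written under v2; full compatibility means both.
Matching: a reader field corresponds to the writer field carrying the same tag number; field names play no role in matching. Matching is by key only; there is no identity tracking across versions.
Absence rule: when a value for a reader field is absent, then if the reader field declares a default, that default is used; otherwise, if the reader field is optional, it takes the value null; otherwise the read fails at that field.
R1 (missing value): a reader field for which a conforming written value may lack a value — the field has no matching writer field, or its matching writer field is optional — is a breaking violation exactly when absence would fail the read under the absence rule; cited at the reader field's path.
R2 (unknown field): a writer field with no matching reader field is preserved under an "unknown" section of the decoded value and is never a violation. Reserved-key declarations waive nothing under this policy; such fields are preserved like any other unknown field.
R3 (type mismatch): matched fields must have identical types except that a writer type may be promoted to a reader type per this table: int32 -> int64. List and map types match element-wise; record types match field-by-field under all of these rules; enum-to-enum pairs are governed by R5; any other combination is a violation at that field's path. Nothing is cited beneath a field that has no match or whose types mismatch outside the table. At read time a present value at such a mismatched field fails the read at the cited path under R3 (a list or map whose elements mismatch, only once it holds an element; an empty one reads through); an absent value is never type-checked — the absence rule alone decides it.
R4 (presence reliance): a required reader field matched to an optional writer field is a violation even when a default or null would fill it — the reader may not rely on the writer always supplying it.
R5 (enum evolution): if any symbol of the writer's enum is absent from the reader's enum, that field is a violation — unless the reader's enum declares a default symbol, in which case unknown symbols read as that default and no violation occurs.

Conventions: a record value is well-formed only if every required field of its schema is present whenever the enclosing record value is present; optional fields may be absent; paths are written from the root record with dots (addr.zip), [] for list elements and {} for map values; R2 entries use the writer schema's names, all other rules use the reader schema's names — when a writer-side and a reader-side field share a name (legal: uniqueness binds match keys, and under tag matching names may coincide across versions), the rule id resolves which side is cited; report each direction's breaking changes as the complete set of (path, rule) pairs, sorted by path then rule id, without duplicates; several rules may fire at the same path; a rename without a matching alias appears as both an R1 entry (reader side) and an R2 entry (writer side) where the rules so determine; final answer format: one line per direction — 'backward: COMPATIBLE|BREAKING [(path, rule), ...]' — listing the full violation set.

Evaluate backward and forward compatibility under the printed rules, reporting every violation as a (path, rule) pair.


arrows below run writer -> reader for Order
backward on Order — v2 reading data written by v1:
  writer required, Color -> Color: reader severity maps from writer severity
  writer required, Meta -> Meta: reader geo maps from writer geo
  writer required, string -> string: reader email maps from writer email
  writer optional, float32 -> float32: reader weight maps from writer weight
  writer required, int32 -> int32: reader id maps from writer id
  writer optional, bytes -> bool: reader signature maps from writer signature
  writer optional, string -> string: reader name maps from writer name
  writer optional, string -> string: reader geo.phone maps from writer geo.phone
  writer optional, int64 -> int64: reader geo.version maps from writer geo.version
  writer required, int64 -> int64: reader geo.duration maps from writer geo.duration
  writer field geo.owner has no reader counterpart
  breaking: (signature, R3)
  breaking: (weight, R1)
  breaking: (weight, R4)
  backward on Order therefore BREAKING (3)
forward on Order — v1 reading data written by v2:
  writer required, Color -> Color: reader severity maps from writer severity
  writer required, Meta -> Meta: reader geo maps from writer geo
  writer required, string -> string: reader email maps from writer email
  writer required, float32 -> float32: reader weight maps from writer weight
  writer required, int32 -> int32: reader id maps from writer id
  writer optional, bool -> bytes: reader signature maps from writer signature
  writer optional, string -> string: reader name maps from writer name
  writer optional, string -> string: reader geo.phone maps from writer geo.phone
  writer optional, int64 -> int64: reader geo.version maps from writer geo.version
  writer required, int64 -> int64: reader geo.duration maps from writer geo.duration
  geo.owner: no writer-side match
  breaking: (signature, R3)
  forward on Order therefore BREAKING (1)

backward: BREAKING [(signature, R3), (weight, R1), (weight, R4)]; forward: BREAKING [(signature, R3)]


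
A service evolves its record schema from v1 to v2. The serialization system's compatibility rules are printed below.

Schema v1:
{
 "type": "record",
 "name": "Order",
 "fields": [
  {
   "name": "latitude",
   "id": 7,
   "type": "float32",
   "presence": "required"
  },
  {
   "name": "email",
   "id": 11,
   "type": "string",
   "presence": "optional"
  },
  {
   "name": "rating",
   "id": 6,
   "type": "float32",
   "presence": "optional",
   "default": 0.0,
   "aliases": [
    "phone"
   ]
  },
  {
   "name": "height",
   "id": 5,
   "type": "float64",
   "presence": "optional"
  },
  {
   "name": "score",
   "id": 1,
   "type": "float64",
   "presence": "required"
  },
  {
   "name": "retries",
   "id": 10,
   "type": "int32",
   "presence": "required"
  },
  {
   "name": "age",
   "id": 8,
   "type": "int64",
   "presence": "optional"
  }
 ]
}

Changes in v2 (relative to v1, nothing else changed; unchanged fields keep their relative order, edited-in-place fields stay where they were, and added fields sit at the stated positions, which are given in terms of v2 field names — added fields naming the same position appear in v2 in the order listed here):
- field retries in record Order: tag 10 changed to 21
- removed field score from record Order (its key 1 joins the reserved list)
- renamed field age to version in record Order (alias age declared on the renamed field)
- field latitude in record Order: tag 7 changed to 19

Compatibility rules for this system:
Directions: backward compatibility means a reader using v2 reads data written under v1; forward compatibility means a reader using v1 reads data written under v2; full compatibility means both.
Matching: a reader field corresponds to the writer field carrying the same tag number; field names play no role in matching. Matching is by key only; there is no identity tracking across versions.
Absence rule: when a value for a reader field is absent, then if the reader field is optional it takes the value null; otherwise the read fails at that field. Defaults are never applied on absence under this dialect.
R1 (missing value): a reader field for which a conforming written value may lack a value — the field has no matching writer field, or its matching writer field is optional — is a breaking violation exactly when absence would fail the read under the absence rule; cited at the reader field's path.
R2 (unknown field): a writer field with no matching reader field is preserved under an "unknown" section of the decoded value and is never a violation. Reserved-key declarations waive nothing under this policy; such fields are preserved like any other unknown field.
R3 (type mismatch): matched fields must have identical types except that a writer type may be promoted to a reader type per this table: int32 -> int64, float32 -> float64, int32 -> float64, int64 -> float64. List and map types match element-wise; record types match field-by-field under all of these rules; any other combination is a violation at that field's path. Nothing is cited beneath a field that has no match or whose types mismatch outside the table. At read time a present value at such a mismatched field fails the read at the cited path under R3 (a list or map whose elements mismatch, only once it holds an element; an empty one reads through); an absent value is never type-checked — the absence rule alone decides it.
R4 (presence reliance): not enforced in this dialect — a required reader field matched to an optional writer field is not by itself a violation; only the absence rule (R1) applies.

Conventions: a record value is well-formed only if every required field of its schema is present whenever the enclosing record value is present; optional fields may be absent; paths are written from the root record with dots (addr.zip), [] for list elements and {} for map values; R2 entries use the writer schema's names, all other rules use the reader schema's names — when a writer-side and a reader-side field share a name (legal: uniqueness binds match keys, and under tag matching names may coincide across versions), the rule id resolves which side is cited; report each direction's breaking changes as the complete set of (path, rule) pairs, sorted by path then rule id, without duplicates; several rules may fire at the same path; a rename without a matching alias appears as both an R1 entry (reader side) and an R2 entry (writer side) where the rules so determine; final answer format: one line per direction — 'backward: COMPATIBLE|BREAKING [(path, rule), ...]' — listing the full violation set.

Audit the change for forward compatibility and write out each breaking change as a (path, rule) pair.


each type pair in Order: writer, then reader
checking forward for Order: reader v1 against writer v2:
  latitude has no writer counterpart
  email: string -> string, writer optional; from email
  rating: float32 -> float32, writer optional; from rating
  height: float64 -> float64, writer optional; from height
  score has no writer counterpart
  retries has no writer counterpart
  age: int64 -> int64, writer optional; from version
  writer field latitude has no reader counterpart
  writer field retries has no reader counterpart
  R1 fires at latitude
  R1 fires at retries
  R1 fires at score
  => 3 violation(s): forward is BREAKING for Order
the rest of the Order diff is inert for this question:
  renamed field age to version in record Order (alias age declared on the renamed field) -> fires no rule on Order, leaving the asked answer as it is

forward: BREAKING [(latitude, R1), (retries, R1), (score, R1)]


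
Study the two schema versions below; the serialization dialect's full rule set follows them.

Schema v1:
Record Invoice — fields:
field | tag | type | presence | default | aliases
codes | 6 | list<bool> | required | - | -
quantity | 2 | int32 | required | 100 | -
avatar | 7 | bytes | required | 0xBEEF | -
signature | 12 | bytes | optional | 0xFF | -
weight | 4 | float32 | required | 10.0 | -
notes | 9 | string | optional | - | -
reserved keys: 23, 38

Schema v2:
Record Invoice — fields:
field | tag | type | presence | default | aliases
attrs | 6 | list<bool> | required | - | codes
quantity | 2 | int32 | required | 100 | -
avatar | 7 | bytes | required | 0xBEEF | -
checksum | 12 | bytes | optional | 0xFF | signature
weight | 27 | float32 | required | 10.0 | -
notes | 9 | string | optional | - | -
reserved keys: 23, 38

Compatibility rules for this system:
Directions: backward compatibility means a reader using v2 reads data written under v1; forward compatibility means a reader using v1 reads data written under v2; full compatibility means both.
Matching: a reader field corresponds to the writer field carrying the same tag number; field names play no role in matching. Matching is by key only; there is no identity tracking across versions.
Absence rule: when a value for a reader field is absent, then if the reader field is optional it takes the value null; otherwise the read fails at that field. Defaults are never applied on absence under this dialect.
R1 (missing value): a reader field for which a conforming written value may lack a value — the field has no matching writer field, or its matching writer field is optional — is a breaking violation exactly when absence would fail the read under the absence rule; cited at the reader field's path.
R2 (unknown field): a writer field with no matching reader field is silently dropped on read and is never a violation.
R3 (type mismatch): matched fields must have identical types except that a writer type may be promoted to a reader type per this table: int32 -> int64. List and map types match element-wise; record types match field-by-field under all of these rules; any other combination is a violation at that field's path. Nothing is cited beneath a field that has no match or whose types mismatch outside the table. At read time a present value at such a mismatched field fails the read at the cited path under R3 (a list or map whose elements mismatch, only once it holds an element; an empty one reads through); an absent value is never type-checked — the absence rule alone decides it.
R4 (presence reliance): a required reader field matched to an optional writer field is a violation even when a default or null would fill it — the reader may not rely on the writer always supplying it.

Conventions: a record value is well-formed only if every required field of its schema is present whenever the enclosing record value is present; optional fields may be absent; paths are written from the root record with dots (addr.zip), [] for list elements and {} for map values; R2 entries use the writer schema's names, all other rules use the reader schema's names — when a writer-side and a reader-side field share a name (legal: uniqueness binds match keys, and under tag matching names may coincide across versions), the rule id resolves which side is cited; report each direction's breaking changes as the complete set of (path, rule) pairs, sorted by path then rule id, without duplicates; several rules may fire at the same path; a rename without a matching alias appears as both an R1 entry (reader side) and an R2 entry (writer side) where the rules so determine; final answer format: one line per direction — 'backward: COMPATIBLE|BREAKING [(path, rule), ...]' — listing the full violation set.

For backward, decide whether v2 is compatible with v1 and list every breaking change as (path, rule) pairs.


backward: BREAKING [(weight, R1)]

in Invoice below, arrows point writer -> reader
checking backward for Invoice: reader v2 against writer v1:
  attrs: list<bool> -> list<bool>, writer required; from codes
  quantity: int32 -> int32, writer required; from quantity
  avatar: bytes -> bytes, writer required; from avatar
  checksum: bytes -> bytes, writer optional; from signature
  no writer field matches reader weight
  notes: string -> string, writer optional; from notes
  writer field weight has no reader counterpart
  R1 fires at weight
  => backward: BREAKING (1)
checking off the Invoice differences that do not matter here:
  renamed field codes to attrs in record Invoice (alias codes declared on the renamed field) -> no rule fires on it in Invoice's dialect; the asked verdict holds
  renamed field signature to checksum in record Invoice (alias signature declared on the renamed field) -> no rule fires on it in Invoice's dialect; the asked verdict holds
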